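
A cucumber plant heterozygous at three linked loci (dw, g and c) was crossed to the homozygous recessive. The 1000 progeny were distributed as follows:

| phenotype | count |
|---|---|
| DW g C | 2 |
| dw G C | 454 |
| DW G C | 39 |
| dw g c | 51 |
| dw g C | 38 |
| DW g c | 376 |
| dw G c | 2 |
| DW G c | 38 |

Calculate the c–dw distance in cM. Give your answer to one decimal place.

The two most frequent reciprocal classes, DW g c and dw G C, are the parental types, so the F1 was DW g c / dw G C.
The two rarest classes, DW g C and dw G c, are the double crossovers. Comparing them with the parentals, only the c allele has switched, so c is the middle locus and the order is g – c – dw.
Crossovers in the c–dw interval produce the single-crossover classes dw g c and DW G C (51 + 39 = 90) plus the double crossovers (4).
RF(c–dw) = (90 + 4) / 1000 = 94/1000 = 0.0940 → 9.4 cM.

9.4 cM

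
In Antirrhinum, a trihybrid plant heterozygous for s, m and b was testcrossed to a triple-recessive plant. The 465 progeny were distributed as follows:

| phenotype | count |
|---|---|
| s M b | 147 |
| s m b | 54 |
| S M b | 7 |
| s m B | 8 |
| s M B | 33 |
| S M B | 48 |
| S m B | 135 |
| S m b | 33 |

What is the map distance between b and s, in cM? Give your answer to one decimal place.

17.4 cM

The two most frequent reciprocal classes, s M b and S m B, are the parental types, so the F1 was s M b / S m B.
The two rarest classes, S M b and s m B, are the double crossovers. Comparing them with the parentals, only the s allele has switched, so s is the middle locus and the order is b – s – m.
Crossovers in the b–s interval produce the single-crossover classes s M B and S m b (33 + 33 = 66) plus the double crossovers (15).
RF(b–s) = (66 + 15) / 465 = 81/465 = 0.1742 → 17.4 cM.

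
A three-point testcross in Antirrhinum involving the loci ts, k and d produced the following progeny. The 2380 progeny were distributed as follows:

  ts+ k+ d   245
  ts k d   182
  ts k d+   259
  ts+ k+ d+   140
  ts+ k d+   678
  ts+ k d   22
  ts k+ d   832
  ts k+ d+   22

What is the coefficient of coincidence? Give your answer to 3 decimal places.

0.522

The two most frequent reciprocal classes, ts+ k d+ and ts k+ d, are the parental types, so the F1 was ts+ k d+ / ts k+ d.
The two rarest classes, ts+ k d and ts k+ d+, are the double crossovers. Comparing them with the parentals, only the d allele has switched, so d is the middle locus and the order is ts – d – k.
ts–d: (504 + 44)/2380 = 0.2303; d–k: (322 + 44)/2380 = 0.1538.
Expected DCO frequency = 0.2303 × 0.1538 ≈ 0.03542; observed = 44/2380 ≈ 0.01849.
Coefficient of coincidence = 0.01849/0.03542 ≈ 0.522.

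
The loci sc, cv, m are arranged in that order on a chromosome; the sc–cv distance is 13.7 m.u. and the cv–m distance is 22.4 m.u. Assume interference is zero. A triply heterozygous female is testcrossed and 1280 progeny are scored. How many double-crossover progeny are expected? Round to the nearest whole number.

39

Map distances give recombination frequencies of 0.137 and 0.224 for the two intervals.
With no interference, expected double-crossover frequency = 0.137 × 0.224 = 0.03069.
Expected number = 0.03069 × 1280 = 39.28 ≈ 39.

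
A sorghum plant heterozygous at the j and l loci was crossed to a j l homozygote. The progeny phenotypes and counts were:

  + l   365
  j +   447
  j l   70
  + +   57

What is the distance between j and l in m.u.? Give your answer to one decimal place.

13.5 m.u.

The two most frequent classes, + l (365) and j + (447), are the parental types, so the F1 was + l / j +.
The recombinant classes are + + and j l: 57 + 70 = 127.
Recombination frequency = 127/939 = 0.1353 ≈ 13.5%, i.e. 13.5 m.u.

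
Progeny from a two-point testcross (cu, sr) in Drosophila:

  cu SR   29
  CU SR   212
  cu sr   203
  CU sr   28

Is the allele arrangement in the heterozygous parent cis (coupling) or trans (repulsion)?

The two most frequent classes are CU SR (212) and cu sr (203); these are the parental (non-recombinant) types.
So the F1 carried CU SR on one chromosome and cu sr on the other — the recessive alleles are on the same chromosome (cis / coupling).

cis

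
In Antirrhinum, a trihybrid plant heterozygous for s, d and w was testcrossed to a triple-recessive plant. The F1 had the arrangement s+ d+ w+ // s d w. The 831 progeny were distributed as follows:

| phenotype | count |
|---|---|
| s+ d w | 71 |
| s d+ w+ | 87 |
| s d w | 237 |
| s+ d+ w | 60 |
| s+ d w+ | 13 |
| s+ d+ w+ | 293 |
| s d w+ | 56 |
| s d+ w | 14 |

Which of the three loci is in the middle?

The two rarest classes, s+ d w+ and s d+ w, are the double crossovers. Comparing them with the parentals, only the d allele has switched, so d is the middle locus and the order is s – d – w.

d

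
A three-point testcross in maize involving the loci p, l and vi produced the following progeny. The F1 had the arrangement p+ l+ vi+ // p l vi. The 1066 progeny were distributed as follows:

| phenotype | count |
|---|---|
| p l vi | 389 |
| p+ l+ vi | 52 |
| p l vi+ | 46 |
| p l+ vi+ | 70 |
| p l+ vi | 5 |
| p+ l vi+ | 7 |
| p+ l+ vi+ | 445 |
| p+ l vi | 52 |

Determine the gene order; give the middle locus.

The two rarest classes, p+ l vi+ and p l+ vi, are the double crossovers. Comparing them with the parentals, only the l allele has switched, so l is the middle locus and the order is p – l – vi.

l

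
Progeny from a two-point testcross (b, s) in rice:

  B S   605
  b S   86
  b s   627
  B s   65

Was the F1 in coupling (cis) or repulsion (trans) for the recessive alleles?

cis

The two most frequent classes are B S (605) and b s (627); these are the parental (non-recombinant) types.
So the F1 carried B S on one chromosome and b s on the other — the recessive alleles are on the same chromosome (cis / coupling).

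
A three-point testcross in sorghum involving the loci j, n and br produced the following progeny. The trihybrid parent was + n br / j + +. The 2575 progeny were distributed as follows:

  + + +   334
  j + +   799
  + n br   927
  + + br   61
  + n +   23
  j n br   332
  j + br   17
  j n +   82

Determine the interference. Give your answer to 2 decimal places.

The two rarest classes, + n + and j + br, are the double crossovers. Comparing them with the parentals, only the br allele has switched, so br is the middle locus and the order is n – br – j.
n–br: (143 + 40)/2575 = 0.0711; br–j: (666 + 40)/2575 = 0.2742.
Expected DCO frequency = 0.0711 × 0.2742 ≈ 0.01950; observed = 40/2575 ≈ 0.01553.
Coefficient of coincidence = 0.01553/0.01950 ≈ 0.80; interference = 1 − 0.80 = 0.20.

0.20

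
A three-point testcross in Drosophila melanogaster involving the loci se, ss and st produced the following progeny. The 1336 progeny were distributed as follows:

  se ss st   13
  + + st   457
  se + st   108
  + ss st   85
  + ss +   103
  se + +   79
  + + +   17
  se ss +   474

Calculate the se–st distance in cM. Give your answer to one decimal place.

18.0 cM

The two most frequent reciprocal classes, + + st and se ss +, are the parental types, so the F1 was + + st / se ss +.
The two rarest classes, + + + and se ss st, are the double crossovers. Comparing them with the parentals, only the st allele has switched, so st is the middle locus and the order is ss – st – se.
Crossovers in the st–se interval produce the single-crossover classes se + st and + ss + (108 + 103 = 211) plus the double crossovers (30).
RF(st–se) = (211 + 30) / 1336 = 241/1336 = 0.1804 → 18.0 cM.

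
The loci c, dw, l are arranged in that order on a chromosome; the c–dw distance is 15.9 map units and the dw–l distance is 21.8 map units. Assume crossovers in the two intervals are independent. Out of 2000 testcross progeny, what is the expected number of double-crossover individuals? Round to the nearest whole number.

Map distances give recombination frequencies of 0.159 and 0.218 for the two intervals.
With no interference, expected double-crossover frequency = 0.159 × 0.218 = 0.03466.
Expected number = 0.03466 × 2000 = 69.32 ≈ 69.

69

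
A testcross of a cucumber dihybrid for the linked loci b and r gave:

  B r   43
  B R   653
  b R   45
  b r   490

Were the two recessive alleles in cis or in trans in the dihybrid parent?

cis

The two most frequent classes are B R (653) and b r (490); these are the parental (non-recombinant) types.
So the F1 carried B R on one chromosome and b r on the other — the recessive alleles are on the same chromosome (cis / coupling).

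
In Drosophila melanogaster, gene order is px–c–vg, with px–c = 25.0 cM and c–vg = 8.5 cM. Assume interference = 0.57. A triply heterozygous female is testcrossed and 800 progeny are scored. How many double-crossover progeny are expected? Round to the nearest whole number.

Map distances give recombination frequencies of 0.250 and 0.085 for the two intervals.
With interference 0.57 (so coincidence = 0.43), expected double-crossover frequency = 0.250 × 0.085 × 0.43 = 0.00914.
Expected number = 0.00914 × 800 = 7.31 ≈ 7.

7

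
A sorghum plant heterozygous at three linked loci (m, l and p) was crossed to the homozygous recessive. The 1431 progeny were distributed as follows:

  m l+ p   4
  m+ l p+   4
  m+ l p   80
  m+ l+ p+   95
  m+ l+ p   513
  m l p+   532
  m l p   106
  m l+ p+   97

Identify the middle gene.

m

The two most frequent reciprocal classes, m l p+ and m+ l+ p, are the parental types, so the F1 was m l p+ / m+ l+ p.
The two rarest classes, m+ l p+ and m l+ p, are the double crossovers. Comparing them with the parentals, only the m allele has switched, so m is the middle locus and the order is l – m – p.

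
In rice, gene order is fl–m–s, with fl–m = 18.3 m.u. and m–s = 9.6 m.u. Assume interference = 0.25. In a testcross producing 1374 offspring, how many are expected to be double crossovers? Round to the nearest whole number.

18

Map distances give recombination frequencies of 0.183 and 0.096 for the two intervals.
With interference 0.25 (so coincidence = 0.75), expected double-crossover frequency = 0.183 × 0.096 × 0.75 = 0.01318.
Expected number = 0.01318 × 1374 = 18.10 ≈ 18.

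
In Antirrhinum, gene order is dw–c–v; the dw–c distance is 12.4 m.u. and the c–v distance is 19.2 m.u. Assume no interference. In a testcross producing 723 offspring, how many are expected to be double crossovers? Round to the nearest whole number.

17

Map distances give recombination frequencies of 0.124 and 0.192 for the two intervals.
With no interference, expected double-crossover frequency = 0.124 × 0.192 = 0.02381.
Expected number = 0.02381 × 723 = 17.21 ≈ 17.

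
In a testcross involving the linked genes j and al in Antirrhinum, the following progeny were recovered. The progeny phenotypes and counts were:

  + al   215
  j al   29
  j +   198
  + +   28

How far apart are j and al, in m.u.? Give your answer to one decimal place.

The two most frequent classes, + al (215) and j + (198), are the parental types, so the F1 was + al / j +.
The recombinant classes are + + and j al: 28 + 29 = 57.
Recombination frequency = 57/470 = 0.1213 ≈ 12.1%, i.e. 12.1 m.u.

12.1 m.u.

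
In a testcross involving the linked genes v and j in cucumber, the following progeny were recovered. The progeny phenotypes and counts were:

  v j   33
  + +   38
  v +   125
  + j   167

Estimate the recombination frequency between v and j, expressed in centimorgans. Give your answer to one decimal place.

The two most frequent classes, + j (167) and v + (125), are the parental types, so the F1 was + j / v +.
The recombinant classes are + + and v j: 38 + 33 = 71.
Recombination frequency = 71/363 = 0.1956 ≈ 19.6%, i.e. 19.6 centimorgans.

19.6 centimorgans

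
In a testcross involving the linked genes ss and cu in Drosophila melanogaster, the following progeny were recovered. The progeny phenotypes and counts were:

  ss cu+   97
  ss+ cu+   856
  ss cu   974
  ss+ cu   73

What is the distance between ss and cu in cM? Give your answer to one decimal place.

8.5 cM

The two most frequent classes, ss+ cu+ (856) and ss cu (974), are the parental types, so the F1 was ss+ cu+ / ss cu.
The recombinant classes are ss+ cu and ss cu+: 73 + 97 = 170.
Recombination frequency = 170/2000 = 0.0850 ≈ 8.5%, i.e. 8.5 cM.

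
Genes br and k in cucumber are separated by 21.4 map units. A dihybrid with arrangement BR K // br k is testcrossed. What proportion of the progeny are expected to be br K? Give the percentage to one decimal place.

A map distance of 21.4 map units corresponds to a recombination frequency of 0.214.
The F1 is BR K / br k, so br K is a recombinant gamete class with expected frequency r/2 = 0.214/2 = 0.1070.
That is 0.1070 = 10.7% of the progeny.

10.7%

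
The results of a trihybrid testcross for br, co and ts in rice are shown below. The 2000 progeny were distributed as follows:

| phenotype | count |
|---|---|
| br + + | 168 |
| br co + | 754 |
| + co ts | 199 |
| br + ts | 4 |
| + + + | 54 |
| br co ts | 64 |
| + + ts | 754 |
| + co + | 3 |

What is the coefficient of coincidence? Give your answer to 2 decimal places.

The two most frequent reciprocal classes, + + ts and br co +, are the parental types, so the F1 was + + ts / br co +.
The two rarest classes, br + ts and + co +, are the double crossovers. Comparing them with the parentals, only the br allele has switched, so br is the middle locus and the order is ts – br – co.
ts–br: (118 + 7)/2000 = 0.0625; br–co: (367 + 7)/2000 = 0.1870.
Expected DCO frequency = 0.0625 × 0.1870 ≈ 0.01169; observed = 7/2000 ≈ 0.00350.
Coefficient of coincidence = 0.00350/0.01169 ≈ 0.30.

0.30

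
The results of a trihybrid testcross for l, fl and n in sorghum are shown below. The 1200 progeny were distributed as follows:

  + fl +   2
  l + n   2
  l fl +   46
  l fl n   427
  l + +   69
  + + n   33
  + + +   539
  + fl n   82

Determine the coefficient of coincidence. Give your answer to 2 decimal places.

The two most frequent reciprocal classes, + + + and l fl n, are the parental types, so the F1 was + + + / l fl n.
The two rarest classes, + fl + and l + n, are the double crossovers. Comparing them with the parentals, only the fl allele has switched, so fl is the middle locus and the order is n – fl – l.
n–fl: (79 + 4)/1200 = 0.0692; fl–l: (151 + 4)/1200 = 0.1292.
Expected DCO frequency = 0.0692 × 0.1292 ≈ 0.00894; observed = 4/1200 ≈ 0.00333.
Coefficient of coincidence = 0.00333/0.00894 ≈ 0.37.

0.37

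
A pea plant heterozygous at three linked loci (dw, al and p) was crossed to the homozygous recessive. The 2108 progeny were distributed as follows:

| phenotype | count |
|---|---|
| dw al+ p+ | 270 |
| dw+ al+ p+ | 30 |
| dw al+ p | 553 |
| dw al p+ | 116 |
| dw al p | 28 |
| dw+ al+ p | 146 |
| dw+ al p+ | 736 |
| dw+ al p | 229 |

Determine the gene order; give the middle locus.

The two most frequent reciprocal classes, dw+ al p+ and dw al+ p, are the parental types, so the F1 was dw+ al p+ / dw al+ p.
The two rarest classes, dw+ al+ p+ and dw al p, are the double crossovers. Comparing them with the parentals, only the al allele has switched, so al is the middle locus and the order is dw – al – p.

al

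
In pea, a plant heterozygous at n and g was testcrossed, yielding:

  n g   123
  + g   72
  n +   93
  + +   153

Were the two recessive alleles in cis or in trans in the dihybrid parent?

The two most frequent classes are + + (153) and n g (123); these are the parental (non-recombinant) types.
So the F1 carried + + on one chromosome and n g on the other — the recessive alleles are on the same chromosome (cis / coupling).

cis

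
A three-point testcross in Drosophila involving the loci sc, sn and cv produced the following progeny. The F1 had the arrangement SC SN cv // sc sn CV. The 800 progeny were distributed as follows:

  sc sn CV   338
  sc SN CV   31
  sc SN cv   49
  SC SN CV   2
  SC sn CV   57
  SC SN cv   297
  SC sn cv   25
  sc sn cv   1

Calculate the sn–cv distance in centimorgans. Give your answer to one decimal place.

7.4 centimorgans

The two rarest classes, SC SN CV and sc sn cv, are the double crossovers. Comparing them with the parentals, only the cv allele has switched, so cv is the middle locus and the order is sc – cv – sn.
Crossovers in the cv–sn interval produce the single-crossover classes SC sn cv and sc SN CV (25 + 31 = 56) plus the double crossovers (3).
RF(cv–sn) = (56 + 3) / 800 = 59/800 = 0.0737 → 7.4 centimorgans.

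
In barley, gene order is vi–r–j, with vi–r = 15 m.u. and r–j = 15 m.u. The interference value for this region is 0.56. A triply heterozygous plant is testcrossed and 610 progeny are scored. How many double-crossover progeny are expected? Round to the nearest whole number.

Map distances give recombination frequencies of 0.150 and 0.150 for the two intervals.
With interference 0.56 (so coincidence = 0.44), expected double-crossover frequency = 0.150 × 0.150 × 0.44 = 0.00990.
Expected number = 0.00990 × 610 = 6.04 ≈ 6.

6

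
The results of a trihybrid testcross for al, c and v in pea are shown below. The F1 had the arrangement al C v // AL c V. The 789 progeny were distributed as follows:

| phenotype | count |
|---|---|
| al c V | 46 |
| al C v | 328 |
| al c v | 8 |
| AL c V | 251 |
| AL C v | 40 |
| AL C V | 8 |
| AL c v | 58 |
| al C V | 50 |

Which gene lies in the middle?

c

The two rarest classes, al c v and AL C V, are the double crossovers. Comparing them with the parentals, only the c allele has switched, so c is the middle locus and the order is v – c – al.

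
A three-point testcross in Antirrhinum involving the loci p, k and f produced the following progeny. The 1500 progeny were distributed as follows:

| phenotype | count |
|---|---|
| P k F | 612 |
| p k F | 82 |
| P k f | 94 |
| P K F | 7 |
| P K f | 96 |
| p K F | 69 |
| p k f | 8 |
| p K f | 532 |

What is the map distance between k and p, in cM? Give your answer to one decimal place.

The two most frequent reciprocal classes, p K f and P k F, are the parental types, so the F1 was p K f / P k F.
The two rarest classes, p k f and P K F, are the double crossovers. Comparing them with the parentals, only the k allele has switched, so k is the middle locus and the order is f – k – p.
Crossovers in the k–p interval produce the single-crossover classes P K f and p k F (96 + 82 = 178) plus the double crossovers (15).
RF(k–p) = (178 + 15) / 1500 = 193/1500 = 0.1287 → 12.9 cM.

12.9 cM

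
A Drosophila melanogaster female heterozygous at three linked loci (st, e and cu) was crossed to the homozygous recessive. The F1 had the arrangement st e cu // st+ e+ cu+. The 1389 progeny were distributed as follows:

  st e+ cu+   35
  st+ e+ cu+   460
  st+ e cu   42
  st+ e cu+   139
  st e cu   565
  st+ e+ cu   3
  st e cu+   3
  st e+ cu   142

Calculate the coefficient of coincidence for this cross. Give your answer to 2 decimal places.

The two rarest classes, st e cu+ and st+ e+ cu, are the double crossovers. Comparing them with the parentals, only the cu allele has switched, so cu is the middle locus and the order is st – cu – e.
st–cu: (77 + 6)/1389 = 0.0598; cu–e: (281 + 6)/1389 = 0.2066.
Expected DCO frequency = 0.0598 × 0.2066 ≈ 0.01235; observed = 6/1389 ≈ 0.00432.
Coefficient of coincidence = 0.00432/0.01235 ≈ 0.35.

0.35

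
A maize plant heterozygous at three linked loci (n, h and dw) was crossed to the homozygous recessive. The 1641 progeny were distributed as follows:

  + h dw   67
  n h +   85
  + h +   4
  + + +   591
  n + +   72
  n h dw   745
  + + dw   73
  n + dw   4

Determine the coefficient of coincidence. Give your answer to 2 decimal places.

The two most frequent reciprocal classes, + + + and n h dw, are the parental types, so the F1 was + + + / n h dw.
The two rarest classes, + h + and n + dw, are the double crossovers. Comparing them with the parentals, only the h allele has switched, so h is the middle locus and the order is dw – h – n.
dw–h: (158 + 8)/1641 = 0.1012; h–n: (139 + 8)/1641 = 0.0896.
Expected DCO frequency = 0.1012 × 0.0896 ≈ 0.00907; observed = 8/1641 ≈ 0.00488.
Coefficient of coincidence = 0.00488/0.00907 ≈ 0.54.

0.54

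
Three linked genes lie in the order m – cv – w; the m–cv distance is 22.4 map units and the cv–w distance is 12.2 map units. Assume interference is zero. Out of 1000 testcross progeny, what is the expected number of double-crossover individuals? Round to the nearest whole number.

Map distances give recombination frequencies of 0.224 and 0.122 for the two intervals.
With no interference, expected double-crossover frequency = 0.224 × 0.122 = 0.02733.
Expected number = 0.02733 × 1000 = 27.33 ≈ 27.

27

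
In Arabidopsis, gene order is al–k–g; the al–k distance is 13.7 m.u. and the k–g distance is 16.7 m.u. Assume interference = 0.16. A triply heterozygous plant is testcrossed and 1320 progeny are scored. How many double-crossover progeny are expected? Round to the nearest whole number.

Map distances give recombination frequencies of 0.137 and 0.167 for the two intervals.
With interference 0.16 (so coincidence = 0.84), expected double-crossover frequency = 0.137 × 0.167 × 0.84 = 0.01922.
Expected number = 0.01922 × 1320 = 25.37 ≈ 25.

25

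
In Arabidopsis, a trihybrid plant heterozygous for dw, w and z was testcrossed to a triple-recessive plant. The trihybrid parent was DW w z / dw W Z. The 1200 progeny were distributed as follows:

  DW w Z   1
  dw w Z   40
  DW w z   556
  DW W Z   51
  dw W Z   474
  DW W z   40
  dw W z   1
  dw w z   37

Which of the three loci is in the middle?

z

The two rarest classes, DW w Z and dw W z, are the double crossovers. Comparing them with the parentals, only the z allele has switched, so z is the middle locus and the order is w – z – dw.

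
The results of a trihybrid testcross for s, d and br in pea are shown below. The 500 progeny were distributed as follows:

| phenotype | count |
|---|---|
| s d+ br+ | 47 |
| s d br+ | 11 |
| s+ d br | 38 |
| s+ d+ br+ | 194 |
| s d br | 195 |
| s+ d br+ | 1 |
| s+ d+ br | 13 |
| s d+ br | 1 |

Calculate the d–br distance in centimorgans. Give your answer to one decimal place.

The two most frequent reciprocal classes, s+ d+ br+ and s d br, are the parental types, so the F1 was s+ d+ br+ / s d br.
The two rarest classes, s+ d br+ and s d+ br, are the double crossovers. Comparing them with the parentals, only the d allele has switched, so d is the middle locus and the order is br – d – s.
Crossovers in the br–d interval produce the single-crossover classes s+ d+ br and s d br+ (13 + 11 = 24) plus the double crossovers (2).
RF(br–d) = (24 + 2) / 500 = 26/500 = 0.0520 → 5.2 centimorgans.

5.2 centimorgans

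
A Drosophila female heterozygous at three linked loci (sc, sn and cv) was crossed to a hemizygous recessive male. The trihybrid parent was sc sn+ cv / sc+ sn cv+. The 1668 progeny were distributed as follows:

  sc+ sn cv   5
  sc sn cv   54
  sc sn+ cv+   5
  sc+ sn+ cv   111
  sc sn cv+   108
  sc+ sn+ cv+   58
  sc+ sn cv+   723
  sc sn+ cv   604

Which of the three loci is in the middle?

cv

The two rarest classes, sc sn+ cv+ and sc+ sn cv, are the double crossovers. Comparing them with the parentals, only the cv allele has switched, so cv is the middle locus and the order is sc – cv – sn.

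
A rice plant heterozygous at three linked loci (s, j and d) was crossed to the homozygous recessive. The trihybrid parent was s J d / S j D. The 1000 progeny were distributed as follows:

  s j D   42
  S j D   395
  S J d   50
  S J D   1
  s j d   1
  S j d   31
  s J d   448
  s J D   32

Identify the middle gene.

j

The two rarest classes, s j d and S J D, are the double crossovers. Comparing them with the parentals, only the j allele has switched, so j is the middle locus and the order is s – j – d.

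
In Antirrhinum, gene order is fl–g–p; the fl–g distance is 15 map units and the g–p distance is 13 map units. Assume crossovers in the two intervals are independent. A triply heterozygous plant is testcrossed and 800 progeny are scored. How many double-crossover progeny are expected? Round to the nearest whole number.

Map distances give recombination frequencies of 0.150 and 0.130 for the two intervals.
With no interference, expected double-crossover frequency = 0.150 × 0.130 = 0.01950.
Expected number = 0.01950 × 800 = 15.60 ≈ 16.

16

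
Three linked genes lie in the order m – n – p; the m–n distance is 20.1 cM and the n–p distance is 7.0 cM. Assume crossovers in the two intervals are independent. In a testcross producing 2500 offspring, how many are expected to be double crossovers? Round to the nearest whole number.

Map distances give recombination frequencies of 0.201 and 0.070 for the two intervals.
With no interference, expected double-crossover frequency = 0.201 × 0.070 = 0.01407.
Expected number = 0.01407 × 2500 = 35.18 ≈ 35.

35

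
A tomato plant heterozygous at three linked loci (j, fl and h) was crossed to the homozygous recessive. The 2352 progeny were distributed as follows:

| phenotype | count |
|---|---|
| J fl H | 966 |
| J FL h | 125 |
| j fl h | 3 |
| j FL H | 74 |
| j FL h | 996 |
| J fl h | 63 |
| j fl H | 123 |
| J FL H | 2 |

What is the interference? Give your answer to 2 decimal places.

0.67

The two most frequent reciprocal classes, j FL h and J fl H, are the parental types, so the F1 was j FL h / J fl H.
The two rarest classes, j fl h and J FL H, are the double crossovers. Comparing them with the parentals, only the fl allele has switched, so fl is the middle locus and the order is j – fl – h.
j–fl: (248 + 5)/2352 = 0.1076; fl–h: (137 + 5)/2352 = 0.0604.
Expected DCO frequency = 0.1076 × 0.0604 ≈ 0.00650; observed = 5/2352 ≈ 0.00213.
Coefficient of coincidence = 0.00213/0.00650 ≈ 0.33; interference = 1 − 0.33 = 0.67.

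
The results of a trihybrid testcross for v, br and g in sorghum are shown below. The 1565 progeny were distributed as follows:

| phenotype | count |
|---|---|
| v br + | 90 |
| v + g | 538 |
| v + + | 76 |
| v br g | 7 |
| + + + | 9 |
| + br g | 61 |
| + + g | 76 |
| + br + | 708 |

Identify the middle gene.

The two most frequent reciprocal classes, v + g and + br +, are the parental types, so the F1 was v + g / + br +.
The two rarest classes, v br g and + + +, are the double crossovers. Comparing them with the parentals, only the br allele has switched, so br is the middle locus and the order is v – br – g.

br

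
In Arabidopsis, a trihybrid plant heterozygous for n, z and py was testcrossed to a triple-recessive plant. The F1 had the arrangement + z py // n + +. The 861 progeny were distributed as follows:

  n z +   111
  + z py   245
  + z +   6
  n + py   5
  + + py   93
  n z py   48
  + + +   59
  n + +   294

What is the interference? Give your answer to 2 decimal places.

The two rarest classes, + z + and n + py, are the double crossovers. Comparing them with the parentals, only the py allele has switched, so py is the middle locus and the order is n – py – z.
n–py: (107 + 11)/861 = 0.1370; py–z: (204 + 11)/861 = 0.2497.
Expected DCO frequency = 0.1370 × 0.2497 ≈ 0.03421; observed = 11/861 ≈ 0.01278.
Coefficient of coincidence = 0.01278/0.03421 ≈ 0.37; interference = 1 − 0.37 = 0.63.

0.63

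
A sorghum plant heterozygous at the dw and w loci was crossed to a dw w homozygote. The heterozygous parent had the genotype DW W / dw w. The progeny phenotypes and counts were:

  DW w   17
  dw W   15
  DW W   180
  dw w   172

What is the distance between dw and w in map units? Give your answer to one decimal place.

8.3 map units

The recombinant classes are DW w and dw W: 17 + 15 = 32.
Recombination frequency = 32/384 = 0.0833 ≈ 8.3%, i.e. 8.3 map units.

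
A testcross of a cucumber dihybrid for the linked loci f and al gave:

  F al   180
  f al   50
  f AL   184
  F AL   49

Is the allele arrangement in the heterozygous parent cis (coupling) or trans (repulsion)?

trans

The two most frequent classes are F al (180) and f AL (184); these are the parental (non-recombinant) types.
So the F1 carried F al on one chromosome and f AL on the other — the recessive alleles are on opposite chromosomes (trans / repulsion).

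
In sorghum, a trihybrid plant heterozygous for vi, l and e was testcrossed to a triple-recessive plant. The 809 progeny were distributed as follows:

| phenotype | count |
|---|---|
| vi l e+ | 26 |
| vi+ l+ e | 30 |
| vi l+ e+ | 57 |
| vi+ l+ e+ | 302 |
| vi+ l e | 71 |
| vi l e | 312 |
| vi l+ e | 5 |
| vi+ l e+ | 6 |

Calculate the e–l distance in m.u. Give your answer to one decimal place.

8.3 m.u.

The two most frequent reciprocal classes, vi+ l+ e+ and vi l e, are the parental types, so the F1 was vi+ l+ e+ / vi l e.
The two rarest classes, vi+ l e+ and vi l+ e, are the double crossovers. Comparing them with the parentals, only the l allele has switched, so l is the middle locus and the order is vi – l – e.
Crossovers in the l–e interval produce the single-crossover classes vi+ l+ e and vi l e+ (30 + 26 = 56) plus the double crossovers (11).
RF(l–e) = (56 + 11) / 809 = 67/809 = 0.0828 → 8.3 m.u.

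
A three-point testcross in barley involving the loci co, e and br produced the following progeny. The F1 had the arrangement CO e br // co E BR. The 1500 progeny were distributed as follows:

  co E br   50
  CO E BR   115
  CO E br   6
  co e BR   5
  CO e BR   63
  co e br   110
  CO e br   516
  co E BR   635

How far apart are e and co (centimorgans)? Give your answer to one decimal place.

15.7 centimorgans

The two rarest classes, CO E br and co e BR, are the double crossovers. Comparing them with the parentals, only the e allele has switched, so e is the middle locus and the order is br – e – co.
Crossovers in the e–co interval produce the single-crossover classes co e br and CO E BR (110 + 115 = 225) plus the double crossovers (11).
RF(e–co) = (225 + 11) / 1500 = 236/1500 = 0.1573 → 15.7 centimorgans.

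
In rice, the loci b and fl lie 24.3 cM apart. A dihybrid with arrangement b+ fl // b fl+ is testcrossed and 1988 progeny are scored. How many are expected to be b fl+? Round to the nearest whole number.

A map distance of 24.3 cM corresponds to a recombination frequency of 0.243.
The F1 is b+ fl / b fl+, so b fl+ is a parental gamete class with expected frequency (1 − r)/2 = 0.757/2 = 0.3785.
Expected number = 0.3785 × 1988 = 752.46 ≈ 752.

752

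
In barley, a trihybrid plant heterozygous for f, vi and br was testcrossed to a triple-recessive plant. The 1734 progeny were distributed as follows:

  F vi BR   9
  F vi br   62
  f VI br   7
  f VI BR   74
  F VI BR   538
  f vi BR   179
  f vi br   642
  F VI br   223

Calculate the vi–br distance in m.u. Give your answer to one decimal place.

The two most frequent reciprocal classes, F VI BR and f vi br, are the parental types, so the F1 was F VI BR / f vi br.
The two rarest classes, F vi BR and f VI br, are the double crossovers. Comparing them with the parentals, only the vi allele has switched, so vi is the middle locus and the order is f – vi – br.
Crossovers in the vi–br interval produce the single-crossover classes F VI br and f vi BR (223 + 179 = 402) plus the double crossovers (16).
RF(vi–br) = (402 + 16) / 1734 = 418/1734 = 0.2411 → 24.1 m.u.

24.1 m.u.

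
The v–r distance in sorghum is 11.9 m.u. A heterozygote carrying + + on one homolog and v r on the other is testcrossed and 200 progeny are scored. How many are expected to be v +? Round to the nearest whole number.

A map distance of 11.9 m.u. corresponds to a recombination frequency of 0.119.
The F1 is + + / v r, so v + is a recombinant gamete class with expected frequency r/2 = 0.119/2 = 0.0595.
Expected number = 0.0595 × 200 = 11.90 ≈ 12.

12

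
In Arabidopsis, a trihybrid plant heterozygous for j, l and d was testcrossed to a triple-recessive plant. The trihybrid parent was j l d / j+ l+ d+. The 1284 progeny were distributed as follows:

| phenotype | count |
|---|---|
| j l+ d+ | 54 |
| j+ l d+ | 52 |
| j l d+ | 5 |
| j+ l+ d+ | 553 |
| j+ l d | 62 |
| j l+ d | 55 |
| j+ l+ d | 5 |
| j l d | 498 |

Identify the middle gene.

The two rarest classes, j l d+ and j+ l+ d, are the double crossovers. Comparing them with the parentals, only the d allele has switched, so d is the middle locus and the order is l – d – j.

d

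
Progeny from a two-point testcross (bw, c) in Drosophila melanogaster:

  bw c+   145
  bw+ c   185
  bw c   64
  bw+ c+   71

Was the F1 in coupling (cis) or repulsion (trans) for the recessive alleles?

trans

The two most frequent classes are bw+ c (185) and bw c+ (145); these are the parental (non-recombinant) types.
So the F1 carried bw+ c on one chromosome and bw c+ on the other — the recessive alleles are on opposite chromosomes (trans / repulsion).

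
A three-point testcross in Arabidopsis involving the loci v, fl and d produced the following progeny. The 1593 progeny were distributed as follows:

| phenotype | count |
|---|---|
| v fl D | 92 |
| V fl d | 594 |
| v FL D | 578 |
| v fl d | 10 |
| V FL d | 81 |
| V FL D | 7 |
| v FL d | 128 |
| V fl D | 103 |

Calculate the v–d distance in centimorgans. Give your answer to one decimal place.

15.6 centimorgans

The two most frequent reciprocal classes, V fl d and v FL D, are the parental types, so the F1 was V fl d / v FL D.
The two rarest classes, v fl d and V FL D, are the double crossovers. Comparing them with the parentals, only the v allele has switched, so v is the middle locus and the order is d – v – fl.
Crossovers in the d–v interval produce the single-crossover classes V fl D and v FL d (103 + 128 = 231) plus the double crossovers (17).
RF(d–v) = (231 + 17) / 1593 = 248/1593 = 0.1557 → 15.6 centimorgans.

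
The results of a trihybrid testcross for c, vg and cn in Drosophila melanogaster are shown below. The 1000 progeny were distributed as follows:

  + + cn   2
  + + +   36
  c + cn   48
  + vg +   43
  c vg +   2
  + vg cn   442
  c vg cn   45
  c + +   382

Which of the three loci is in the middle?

vg

The two most frequent reciprocal classes, + vg cn and c + +, are the parental types, so the F1 was + vg cn / c + +.
The two rarest classes, + + cn and c vg +, are the double crossovers. Comparing them with the parentals, only the vg allele has switched, so vg is the middle locus and the order is cn – vg – c.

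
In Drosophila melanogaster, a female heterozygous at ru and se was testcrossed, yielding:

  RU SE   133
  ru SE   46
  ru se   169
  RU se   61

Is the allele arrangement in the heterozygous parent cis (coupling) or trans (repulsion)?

The two most frequent classes are RU SE (133) and ru se (169); these are the parental (non-recombinant) types.
So the F1 carried RU SE on one chromosome and ru se on the other — the recessive alleles are on the same chromosome (cis / coupling).

cis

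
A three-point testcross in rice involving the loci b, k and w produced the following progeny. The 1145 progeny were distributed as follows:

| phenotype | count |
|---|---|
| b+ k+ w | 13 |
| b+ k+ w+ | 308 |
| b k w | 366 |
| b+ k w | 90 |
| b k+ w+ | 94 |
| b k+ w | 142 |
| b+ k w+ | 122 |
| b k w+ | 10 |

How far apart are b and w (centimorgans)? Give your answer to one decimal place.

The two most frequent reciprocal classes, b k w and b+ k+ w+, are the parental types, so the F1 was b k w / b+ k+ w+.
The two rarest classes, b k w+ and b+ k+ w, are the double crossovers. Comparing them with the parentals, only the w allele has switched, so w is the middle locus and the order is b – w – k.
Crossovers in the b–w interval produce the single-crossover classes b+ k w and b k+ w+ (90 + 94 = 184) plus the double crossovers (23).
RF(b–w) = (184 + 23) / 1145 = 207/1145 = 0.1808 → 18.1 centimorgans.

18.1 centimorgans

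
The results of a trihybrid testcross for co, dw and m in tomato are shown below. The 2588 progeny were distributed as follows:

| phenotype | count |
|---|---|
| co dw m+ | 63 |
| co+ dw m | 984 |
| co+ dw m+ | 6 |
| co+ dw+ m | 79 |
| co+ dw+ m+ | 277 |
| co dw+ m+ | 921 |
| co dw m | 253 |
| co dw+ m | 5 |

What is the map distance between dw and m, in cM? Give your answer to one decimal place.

The two most frequent reciprocal classes, co+ dw m and co dw+ m+, are the parental types, so the F1 was co+ dw m / co dw+ m+.
The two rarest classes, co+ dw m+ and co dw+ m, are the double crossovers. Comparing them with the parentals, only the m allele has switched, so m is the middle locus and the order is co – m – dw.
Crossovers in the m–dw interval produce the single-crossover classes co+ dw+ m and co dw m+ (79 + 63 = 142) plus the double crossovers (11).
RF(m–dw) = (142 + 11) / 2588 = 153/2588 = 0.0591 → 5.9 cM.

5.9 cM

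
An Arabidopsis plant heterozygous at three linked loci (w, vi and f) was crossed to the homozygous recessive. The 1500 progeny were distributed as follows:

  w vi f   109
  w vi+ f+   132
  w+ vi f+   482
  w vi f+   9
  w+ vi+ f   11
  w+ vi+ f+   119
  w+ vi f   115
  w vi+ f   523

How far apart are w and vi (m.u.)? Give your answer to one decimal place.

The two most frequent reciprocal classes, w vi+ f and w+ vi f+, are the parental types, so the F1 was w vi+ f / w+ vi f+.
The two rarest classes, w+ vi+ f and w vi f+, are the double crossovers. Comparing them with the parentals, only the w allele has switched, so w is the middle locus and the order is vi – w – f.
Crossovers in the vi–w interval produce the single-crossover classes w vi f and w+ vi+ f+ (109 + 119 = 228) plus the double crossovers (20).
RF(vi–w) = (228 + 20) / 1500 = 248/1500 = 0.1653 → 16.5 m.u.

16.5 m.u.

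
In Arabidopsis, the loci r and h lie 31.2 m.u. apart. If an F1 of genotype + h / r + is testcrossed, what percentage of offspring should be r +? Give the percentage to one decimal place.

A map distance of 31.2 m.u. corresponds to a recombination frequency of 0.312.
The F1 is + h / r +, so r + is a parental gamete class with expected frequency (1 − r)/2 = 0.688/2 = 0.3440.
That is 0.3440 = 34.4% of the progeny.

34.4%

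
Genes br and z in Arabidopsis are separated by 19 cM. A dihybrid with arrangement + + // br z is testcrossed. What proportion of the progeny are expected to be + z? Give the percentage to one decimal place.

9.5%

A map distance of 19 cM corresponds to a recombination frequency of 0.190.
The F1 is + + / br z, so + z is a recombinant gamete class with expected frequency r/2 = 0.190/2 = 0.0950.
That is 0.0950 = 9.5% of the progeny.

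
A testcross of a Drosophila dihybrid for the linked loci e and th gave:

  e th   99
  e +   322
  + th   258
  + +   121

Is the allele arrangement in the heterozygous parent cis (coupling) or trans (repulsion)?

The two most frequent classes are + th (258) and e + (322); these are the parental (non-recombinant) types.
So the F1 carried + th on one chromosome and e + on the other — the recessive alleles are on opposite chromosomes (trans / repulsion).

trans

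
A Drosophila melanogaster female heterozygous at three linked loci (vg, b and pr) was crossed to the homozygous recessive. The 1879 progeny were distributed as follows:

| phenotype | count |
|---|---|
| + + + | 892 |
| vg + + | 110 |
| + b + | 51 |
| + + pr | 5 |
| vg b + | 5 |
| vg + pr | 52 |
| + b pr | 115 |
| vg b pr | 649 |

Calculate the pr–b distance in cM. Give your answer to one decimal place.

6.0 cM

The two most frequent reciprocal classes, vg b pr and + + +, are the parental types, so the F1 was vg b pr / + + +.
The two rarest classes, vg b + and + + pr, are the double crossovers. Comparing them with the parentals, only the pr allele has switched, so pr is the middle locus and the order is vg – pr – b.
Crossovers in the pr–b interval produce the single-crossover classes vg + pr and + b + (52 + 51 = 103) plus the double crossovers (10).
RF(pr–b) = (103 + 10) / 1879 = 113/1879 = 0.0601 → 6.0 cM.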